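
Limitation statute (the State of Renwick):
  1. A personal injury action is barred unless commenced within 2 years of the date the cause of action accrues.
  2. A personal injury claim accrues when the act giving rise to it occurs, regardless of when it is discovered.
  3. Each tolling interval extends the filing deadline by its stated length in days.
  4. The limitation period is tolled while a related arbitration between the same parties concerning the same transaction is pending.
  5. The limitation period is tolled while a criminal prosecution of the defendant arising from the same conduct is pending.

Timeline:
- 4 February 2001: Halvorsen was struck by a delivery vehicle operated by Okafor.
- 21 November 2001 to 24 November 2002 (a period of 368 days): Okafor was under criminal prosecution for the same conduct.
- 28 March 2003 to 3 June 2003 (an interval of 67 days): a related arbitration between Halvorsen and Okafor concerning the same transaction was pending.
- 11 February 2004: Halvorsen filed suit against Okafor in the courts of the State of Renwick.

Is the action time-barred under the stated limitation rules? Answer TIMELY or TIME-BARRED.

TIMELY

The limitation period began to run on 4 February 2001.
The untolled deadline — 2 years after 4 February 2001 — is 4 February 2003.
The period was tolled for 368 days by the pending criminal prosecution (21 November 2001 to 24 November 2002), pushing the deadline to 7 February 2004.
Because the pending related arbitration ran from 28 March 2003 to 3 June 2003, the deadline is extended by 67 days to 14 April 2004.
Halvorsen filed on 11 February 2004, before the 14 April 2004 deadline, so the action is timely.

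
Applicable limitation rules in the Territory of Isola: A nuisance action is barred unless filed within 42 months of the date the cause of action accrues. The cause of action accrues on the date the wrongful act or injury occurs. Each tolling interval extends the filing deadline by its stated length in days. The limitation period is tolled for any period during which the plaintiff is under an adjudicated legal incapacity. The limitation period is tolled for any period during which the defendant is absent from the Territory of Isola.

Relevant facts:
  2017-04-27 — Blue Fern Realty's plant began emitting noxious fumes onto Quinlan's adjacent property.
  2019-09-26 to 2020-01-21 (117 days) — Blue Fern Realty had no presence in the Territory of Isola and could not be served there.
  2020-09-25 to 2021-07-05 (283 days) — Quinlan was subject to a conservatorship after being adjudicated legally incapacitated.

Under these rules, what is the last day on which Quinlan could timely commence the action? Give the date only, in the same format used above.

2021-12-01

The claim accrued on 2017-04-27, when the wrongful act occurred.
42 months from 2017-04-27 is 2020-10-27.
The defendant's absence from the jurisdiction from 2019-09-26 to 2020-01-21 tolled the period for 117 days, extending the deadline to 2021-02-21.
The plaintiff's legal incapacity from 2020-09-25 to 2021-07-05 tolled the period for 283 days, extending the deadline to 2021-12-01.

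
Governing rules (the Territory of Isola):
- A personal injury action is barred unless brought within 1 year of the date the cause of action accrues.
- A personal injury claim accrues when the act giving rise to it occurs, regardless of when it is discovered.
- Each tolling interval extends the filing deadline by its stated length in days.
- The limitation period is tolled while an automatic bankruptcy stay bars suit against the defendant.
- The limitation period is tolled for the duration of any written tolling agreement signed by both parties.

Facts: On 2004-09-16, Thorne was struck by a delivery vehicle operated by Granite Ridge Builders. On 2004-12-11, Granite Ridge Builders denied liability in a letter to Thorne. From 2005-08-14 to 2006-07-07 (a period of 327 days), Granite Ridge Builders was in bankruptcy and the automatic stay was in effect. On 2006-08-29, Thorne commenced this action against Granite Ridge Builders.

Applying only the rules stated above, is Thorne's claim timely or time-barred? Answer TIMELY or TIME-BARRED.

The claim accrued on 2004-09-16, when the wrongful act occurred.
1 year from 2004-09-16 is 2005-09-16.
The automatic bankruptcy stay from 2005-08-14 to 2006-07-07 tolled the period for 327 days, extending the deadline to 2006-08-09.
The other events in the timeline have no effect on the limitation period under the stated rules.
Thorne filed on 2006-08-29, after the 2006-08-09 deadline, so the action is time-barred.

TIME-BARRED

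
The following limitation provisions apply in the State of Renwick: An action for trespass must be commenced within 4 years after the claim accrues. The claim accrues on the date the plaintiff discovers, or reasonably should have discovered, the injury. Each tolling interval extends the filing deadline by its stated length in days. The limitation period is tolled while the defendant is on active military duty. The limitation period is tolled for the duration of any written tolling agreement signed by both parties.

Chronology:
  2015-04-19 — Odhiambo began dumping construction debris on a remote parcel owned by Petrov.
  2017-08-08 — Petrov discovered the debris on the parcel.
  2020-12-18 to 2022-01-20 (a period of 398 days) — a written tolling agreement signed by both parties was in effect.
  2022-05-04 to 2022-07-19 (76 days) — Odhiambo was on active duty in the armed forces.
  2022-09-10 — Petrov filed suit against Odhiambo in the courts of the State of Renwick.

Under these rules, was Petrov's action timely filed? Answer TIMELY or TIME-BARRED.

The claim did not accrue until Petrov discovered the injury on 2017-08-08; the 2015-04-19 act date does not start the clock under the stated rule.
The untolled deadline — 4 years after 2017-08-08 — is 2021-08-08.
Because the written tolling agreement ran from 2020-12-18 to 2022-01-20, the deadline is extended by 398 days to 2022-09-10.
The defendant's active military service from 2022-05-04 to 2022-07-19 tolled the period for 76 days, extending the deadline to 2022-11-25.
Petrov filed on 2022-09-10, before the 2022-11-25 deadline, so the action is timely.

TIMELY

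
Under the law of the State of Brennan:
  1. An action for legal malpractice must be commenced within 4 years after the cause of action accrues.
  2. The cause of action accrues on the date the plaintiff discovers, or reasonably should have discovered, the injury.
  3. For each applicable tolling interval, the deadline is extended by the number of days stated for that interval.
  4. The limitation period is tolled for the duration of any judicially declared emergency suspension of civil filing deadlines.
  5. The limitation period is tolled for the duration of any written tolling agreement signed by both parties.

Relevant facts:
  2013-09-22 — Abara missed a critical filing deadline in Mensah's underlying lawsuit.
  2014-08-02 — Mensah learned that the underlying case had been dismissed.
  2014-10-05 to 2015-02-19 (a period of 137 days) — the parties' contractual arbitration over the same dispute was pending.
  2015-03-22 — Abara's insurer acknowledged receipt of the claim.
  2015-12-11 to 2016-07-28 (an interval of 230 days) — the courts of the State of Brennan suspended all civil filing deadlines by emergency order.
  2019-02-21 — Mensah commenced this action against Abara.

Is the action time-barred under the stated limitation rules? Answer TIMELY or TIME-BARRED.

The claim did not accrue until Mensah discovered the injury on 2014-08-02; the 2013-09-22 act date does not start the clock under the stated rule.
The untolled deadline — 4 years after 2014-08-02 — is 2018-08-02.
Because the emergency suspension of filing deadlines ran from 2015-12-11 to 2016-07-28, the deadline is extended by 230 days to 2019-03-20.
No stated provision tolls the period for a pending arbitration, so the interval from 2014-10-05 to 2015-02-19 has no effect on the deadline.
None of the other events listed affects the running of the period under the stated rules.
Mensah filed on 2019-02-21, before the 2019-03-20 deadline, so the action is timely.

TIMELY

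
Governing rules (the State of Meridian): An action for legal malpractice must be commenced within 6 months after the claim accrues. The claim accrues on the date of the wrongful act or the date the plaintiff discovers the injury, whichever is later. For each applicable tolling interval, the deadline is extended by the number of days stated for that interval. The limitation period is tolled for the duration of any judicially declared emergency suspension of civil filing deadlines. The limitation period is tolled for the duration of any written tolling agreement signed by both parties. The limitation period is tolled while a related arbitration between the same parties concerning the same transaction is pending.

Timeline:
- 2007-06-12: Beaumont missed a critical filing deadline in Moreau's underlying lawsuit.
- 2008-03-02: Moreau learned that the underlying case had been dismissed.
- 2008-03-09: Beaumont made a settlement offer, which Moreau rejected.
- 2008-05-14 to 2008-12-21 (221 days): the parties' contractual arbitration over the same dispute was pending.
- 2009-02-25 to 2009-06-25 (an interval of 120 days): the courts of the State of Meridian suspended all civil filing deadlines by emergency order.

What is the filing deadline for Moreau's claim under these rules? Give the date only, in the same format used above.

2009-08-09

Because discovery on 2008-03-02 post-dates the 2007-06-12 act, accrual under the later-of rule falls on 2008-03-02.
The untolled deadline — 6 months after 2008-03-02 — is 2008-09-02.
The period was tolled for 221 days by the pending related arbitration (2008-05-14 to 2008-12-21), pushing the deadline to 2009-04-11.
The period was tolled for 120 days by the emergency suspension of filing deadlines (2009-02-25 to 2009-06-25), pushing the deadline to 2009-08-09.
None of the other events listed affects the running of the period under the stated rules.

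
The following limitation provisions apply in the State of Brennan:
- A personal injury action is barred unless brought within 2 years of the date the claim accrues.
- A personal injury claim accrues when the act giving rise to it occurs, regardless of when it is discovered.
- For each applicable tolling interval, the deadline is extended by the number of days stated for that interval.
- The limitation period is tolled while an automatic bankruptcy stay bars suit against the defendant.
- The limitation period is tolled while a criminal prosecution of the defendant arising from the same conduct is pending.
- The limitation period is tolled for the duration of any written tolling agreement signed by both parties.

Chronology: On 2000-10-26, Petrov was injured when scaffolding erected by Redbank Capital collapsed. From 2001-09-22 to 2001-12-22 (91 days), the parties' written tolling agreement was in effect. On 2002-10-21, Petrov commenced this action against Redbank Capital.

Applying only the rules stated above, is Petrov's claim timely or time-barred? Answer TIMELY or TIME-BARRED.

TIMELY

The limitation period began to run on 2000-10-26.
Adding the 2 years base period to 2000-10-26 gives a deadline of 2002-10-26, before any tolling.
The period was tolled for 91 days by the written tolling agreement (2001-09-22 to 2001-12-22), pushing the deadline to 2003-01-25.
Filing on 2002-10-21 beat the 2003-01-25 deadline — the action is timely.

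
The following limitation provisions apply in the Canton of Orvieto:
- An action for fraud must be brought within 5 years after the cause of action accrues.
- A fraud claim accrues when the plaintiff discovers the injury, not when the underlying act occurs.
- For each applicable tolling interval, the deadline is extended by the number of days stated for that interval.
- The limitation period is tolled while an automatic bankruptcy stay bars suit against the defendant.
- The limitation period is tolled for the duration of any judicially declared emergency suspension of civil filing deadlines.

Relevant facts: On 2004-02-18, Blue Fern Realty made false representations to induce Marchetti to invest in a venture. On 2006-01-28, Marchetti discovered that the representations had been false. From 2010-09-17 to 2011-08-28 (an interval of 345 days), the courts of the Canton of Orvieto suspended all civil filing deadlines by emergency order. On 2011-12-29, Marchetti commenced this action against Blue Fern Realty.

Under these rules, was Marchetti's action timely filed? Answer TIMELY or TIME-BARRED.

TIMELY

Accrual is tied to discovery, so the period began on 2006-01-28 rather than on 2004-02-18 when the act occurred.
The untolled deadline — 5 years after 2006-01-28 — is 2011-01-28.
Because the emergency suspension of filing deadlines ran from 2010-09-17 to 2011-08-28, the deadline is extended by 345 days to 2012-01-08.
The 2011-12-29 filing precedes the 2012-01-08 deadline; the claim is timely.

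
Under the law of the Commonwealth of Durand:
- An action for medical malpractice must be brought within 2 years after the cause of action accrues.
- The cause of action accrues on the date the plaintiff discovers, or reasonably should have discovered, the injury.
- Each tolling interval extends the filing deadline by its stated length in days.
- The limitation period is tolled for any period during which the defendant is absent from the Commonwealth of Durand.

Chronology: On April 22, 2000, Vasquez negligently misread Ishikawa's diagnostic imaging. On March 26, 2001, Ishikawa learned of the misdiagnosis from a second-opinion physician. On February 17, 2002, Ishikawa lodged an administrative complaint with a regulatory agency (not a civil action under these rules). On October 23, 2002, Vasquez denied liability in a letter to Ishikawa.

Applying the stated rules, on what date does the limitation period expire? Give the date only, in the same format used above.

Under the discovery rule, the claim accrued on March 26, 2001, when Ishikawa discovered the injury — not on the April 22, 2000 date of the underlying act.
Adding the 2 years base period to March 26, 2001 gives a deadline of March 26, 2003, before any tolling.
Nothing else in the chronology tolls or restarts the period.

March 26, 2003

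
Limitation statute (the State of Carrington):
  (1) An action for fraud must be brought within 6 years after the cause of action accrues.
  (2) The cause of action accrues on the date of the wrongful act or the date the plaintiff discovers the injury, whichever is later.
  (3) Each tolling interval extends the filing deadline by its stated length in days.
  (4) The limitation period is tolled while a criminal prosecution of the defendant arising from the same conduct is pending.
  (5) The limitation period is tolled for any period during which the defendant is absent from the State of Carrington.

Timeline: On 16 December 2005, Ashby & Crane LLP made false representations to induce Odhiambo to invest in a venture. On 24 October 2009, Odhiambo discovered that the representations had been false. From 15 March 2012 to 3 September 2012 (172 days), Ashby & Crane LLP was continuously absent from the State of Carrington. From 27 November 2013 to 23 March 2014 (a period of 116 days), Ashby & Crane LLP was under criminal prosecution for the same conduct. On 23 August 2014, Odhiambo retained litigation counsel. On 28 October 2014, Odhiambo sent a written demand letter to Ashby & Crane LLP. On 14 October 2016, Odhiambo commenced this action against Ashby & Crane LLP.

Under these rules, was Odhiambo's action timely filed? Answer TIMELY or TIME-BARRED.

TIME-BARRED

Taking the later of the act (16 December 2005) and discovery (24 October 2009), the claim accrued on 24 October 2009.
Adding the 6 years base period to 24 October 2009 gives a deadline of 24 October 2015, before any tolling.
Because the defendant's absence from the jurisdiction ran from 15 March 2012 to 3 September 2012, the deadline is extended by 172 days to 13 April 2016.
Because the pending criminal prosecution ran from 27 November 2013 to 23 March 2014, the deadline is extended by 116 days to 7 August 2016.
Nothing else in the chronology tolls or restarts the period.
Filing on 14 October 2016 missed the 7 August 2016 deadline — the action is time-barred.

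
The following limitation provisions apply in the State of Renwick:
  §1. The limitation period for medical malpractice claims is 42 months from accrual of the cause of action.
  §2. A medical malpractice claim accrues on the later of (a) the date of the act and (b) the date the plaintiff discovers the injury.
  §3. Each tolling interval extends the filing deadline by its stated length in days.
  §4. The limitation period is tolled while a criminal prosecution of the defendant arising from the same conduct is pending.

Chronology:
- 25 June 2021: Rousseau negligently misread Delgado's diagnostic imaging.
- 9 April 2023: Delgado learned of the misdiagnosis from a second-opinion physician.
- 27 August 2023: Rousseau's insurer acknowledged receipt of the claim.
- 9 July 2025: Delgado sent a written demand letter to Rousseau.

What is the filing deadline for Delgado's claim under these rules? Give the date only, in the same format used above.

Because discovery on 9 April 2023 post-dates the 25 June 2021 act, accrual under the later-of rule falls on 9 April 2023.
Adding the 42 months base period to 9 April 2023 gives a deadline of 9 October 2026, before any tolling.
None of the other events listed affects the running of the period under the stated rules.

9 October 2026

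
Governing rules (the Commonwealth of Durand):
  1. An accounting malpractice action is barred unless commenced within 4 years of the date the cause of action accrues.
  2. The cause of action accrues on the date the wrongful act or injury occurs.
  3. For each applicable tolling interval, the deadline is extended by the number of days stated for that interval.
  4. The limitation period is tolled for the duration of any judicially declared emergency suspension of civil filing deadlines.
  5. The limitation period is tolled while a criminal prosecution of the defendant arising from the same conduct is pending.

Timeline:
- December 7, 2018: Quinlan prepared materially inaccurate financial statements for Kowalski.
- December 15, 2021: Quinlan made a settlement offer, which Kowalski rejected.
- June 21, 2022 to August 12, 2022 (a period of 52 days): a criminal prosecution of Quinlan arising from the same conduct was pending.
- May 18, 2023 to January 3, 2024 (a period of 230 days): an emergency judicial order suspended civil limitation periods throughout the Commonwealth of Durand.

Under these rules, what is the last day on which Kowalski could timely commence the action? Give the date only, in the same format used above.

January 28, 2023

The claim accrued on December 7, 2018, when the wrongful act occurred.
The untolled deadline — 4 years after December 7, 2018 — is December 7, 2022.
The pending criminal prosecution from June 21, 2022 to August 12, 2022 tolled the period for 52 days, extending the deadline to January 28, 2023.
By the time the emergency suspension of filing deadlines began on May 18, 2023, the limitation period had already expired on January 28, 2023; that interval cannot revive it.
None of the other events listed affects the running of the period under the stated rules.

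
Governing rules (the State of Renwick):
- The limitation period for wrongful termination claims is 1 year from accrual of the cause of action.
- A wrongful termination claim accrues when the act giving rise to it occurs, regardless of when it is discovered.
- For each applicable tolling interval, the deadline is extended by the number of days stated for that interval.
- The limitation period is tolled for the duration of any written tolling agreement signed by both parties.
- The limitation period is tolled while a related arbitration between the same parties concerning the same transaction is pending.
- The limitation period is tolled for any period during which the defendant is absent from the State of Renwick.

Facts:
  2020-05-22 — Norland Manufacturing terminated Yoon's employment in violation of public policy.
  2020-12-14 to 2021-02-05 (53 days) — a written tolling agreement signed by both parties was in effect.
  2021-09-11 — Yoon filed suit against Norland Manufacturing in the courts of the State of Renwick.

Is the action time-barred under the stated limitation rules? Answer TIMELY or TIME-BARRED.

TIME-BARRED

The limitation period began to run on 2020-05-22.
1 year from 2020-05-22 is 2021-05-22.
The written tolling agreement from 2020-12-14 to 2021-02-05 tolled the period for 53 days, extending the deadline to 2021-07-14.
Yoon filed on 2021-09-11, after the 2021-07-14 deadline, so the action is time-barred.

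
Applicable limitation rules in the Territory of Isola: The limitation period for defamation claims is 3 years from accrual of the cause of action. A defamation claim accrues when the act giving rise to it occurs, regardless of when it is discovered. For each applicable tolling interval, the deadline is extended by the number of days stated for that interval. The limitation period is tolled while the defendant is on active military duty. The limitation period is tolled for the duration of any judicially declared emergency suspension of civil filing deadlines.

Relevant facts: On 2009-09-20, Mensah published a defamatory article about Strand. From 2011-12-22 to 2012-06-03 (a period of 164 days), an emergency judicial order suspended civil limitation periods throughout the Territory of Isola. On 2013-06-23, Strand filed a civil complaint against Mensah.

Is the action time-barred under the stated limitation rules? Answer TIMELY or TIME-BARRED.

The cause of action accrued on 2009-09-20, the date of the act.
The untolled deadline — 3 years after 2009-09-20 — is 2012-09-20.
The period was tolled for 164 days by the emergency suspension of filing deadlines (2011-12-22 to 2012-06-03), pushing the deadline to 2013-03-03.
Strand filed on 2013-06-23, after the 2013-03-03 deadline, so the action is time-barred.

TIME-BARRED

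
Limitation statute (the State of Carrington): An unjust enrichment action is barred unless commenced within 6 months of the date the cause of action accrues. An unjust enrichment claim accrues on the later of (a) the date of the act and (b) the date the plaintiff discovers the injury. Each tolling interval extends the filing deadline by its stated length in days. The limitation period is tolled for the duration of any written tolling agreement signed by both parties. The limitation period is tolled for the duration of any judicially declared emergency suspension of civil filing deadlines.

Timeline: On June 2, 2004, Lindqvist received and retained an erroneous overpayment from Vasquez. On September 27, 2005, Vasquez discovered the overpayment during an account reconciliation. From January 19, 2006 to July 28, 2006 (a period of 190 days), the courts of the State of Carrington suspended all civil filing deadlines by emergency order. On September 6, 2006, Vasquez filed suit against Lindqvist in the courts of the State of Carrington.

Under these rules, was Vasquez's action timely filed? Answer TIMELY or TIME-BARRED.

Because discovery on September 27, 2005 post-dates the June 2, 2004 act, accrual under the later-of rule falls on September 27, 2005.
The untolled deadline — 6 months after September 27, 2005 — is March 27, 2006.
Because the emergency suspension of filing deadlines ran from January 19, 2006 to July 28, 2006, the deadline is extended by 190 days to October 3, 2006.
The September 6, 2006 filing precedes the October 3, 2006 deadline; the claim is timely.

TIMELY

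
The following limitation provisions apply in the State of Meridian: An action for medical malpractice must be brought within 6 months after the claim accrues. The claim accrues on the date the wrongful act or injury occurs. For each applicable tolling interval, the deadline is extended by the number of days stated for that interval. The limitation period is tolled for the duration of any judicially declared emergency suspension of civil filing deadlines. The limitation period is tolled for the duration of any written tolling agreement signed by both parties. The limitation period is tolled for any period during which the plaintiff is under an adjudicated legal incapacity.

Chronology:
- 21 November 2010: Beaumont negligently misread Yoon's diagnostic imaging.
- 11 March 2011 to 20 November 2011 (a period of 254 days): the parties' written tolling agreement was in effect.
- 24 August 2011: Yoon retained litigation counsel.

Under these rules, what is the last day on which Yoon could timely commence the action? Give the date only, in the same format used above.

The claim accrued on 21 November 2010, the date of the act.
Adding the 6 months base period to 21 November 2010 gives a deadline of 21 May 2011, before any tolling.
The written tolling agreement from 11 March 2011 to 20 November 2011 tolled the period for 254 days, extending the deadline to 30 January 2012.
The other events in the timeline have no effect on the limitation period under the stated rules.

30 January 2012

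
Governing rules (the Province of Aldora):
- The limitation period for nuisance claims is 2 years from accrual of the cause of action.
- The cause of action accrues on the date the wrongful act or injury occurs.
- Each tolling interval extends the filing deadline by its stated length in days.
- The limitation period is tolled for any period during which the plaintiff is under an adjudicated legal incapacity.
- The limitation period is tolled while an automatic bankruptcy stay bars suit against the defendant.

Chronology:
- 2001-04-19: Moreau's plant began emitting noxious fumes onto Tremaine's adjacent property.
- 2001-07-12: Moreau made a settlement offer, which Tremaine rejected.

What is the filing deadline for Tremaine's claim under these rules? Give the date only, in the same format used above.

The claim accrued on 2001-04-19, when the wrongful act occurred.
The untolled deadline — 2 years after 2001-04-19 — is 2003-04-19.
None of the other events listed affects the running of the period under the stated rules.

2003-04-19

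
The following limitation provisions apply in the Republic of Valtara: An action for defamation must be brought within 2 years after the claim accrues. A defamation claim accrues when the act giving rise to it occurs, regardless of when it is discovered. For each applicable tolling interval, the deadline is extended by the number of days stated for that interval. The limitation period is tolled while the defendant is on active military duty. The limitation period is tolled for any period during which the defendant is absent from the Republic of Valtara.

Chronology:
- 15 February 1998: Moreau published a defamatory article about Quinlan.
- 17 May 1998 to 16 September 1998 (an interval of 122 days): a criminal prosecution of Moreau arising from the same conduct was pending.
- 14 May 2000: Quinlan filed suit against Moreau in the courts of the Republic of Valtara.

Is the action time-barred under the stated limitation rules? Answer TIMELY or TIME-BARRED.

TIME-BARRED

The limitation period began to run on 15 February 1998.
2 years from 15 February 1998 is 15 February 2000.
Although a criminal prosecution ran from 17 May 1998 to 16 September 1998, the stated rules do not make that a tolling event, so it is disregarded.
Filing on 14 May 2000 missed the 15 February 2000 deadline — the action is time-barred.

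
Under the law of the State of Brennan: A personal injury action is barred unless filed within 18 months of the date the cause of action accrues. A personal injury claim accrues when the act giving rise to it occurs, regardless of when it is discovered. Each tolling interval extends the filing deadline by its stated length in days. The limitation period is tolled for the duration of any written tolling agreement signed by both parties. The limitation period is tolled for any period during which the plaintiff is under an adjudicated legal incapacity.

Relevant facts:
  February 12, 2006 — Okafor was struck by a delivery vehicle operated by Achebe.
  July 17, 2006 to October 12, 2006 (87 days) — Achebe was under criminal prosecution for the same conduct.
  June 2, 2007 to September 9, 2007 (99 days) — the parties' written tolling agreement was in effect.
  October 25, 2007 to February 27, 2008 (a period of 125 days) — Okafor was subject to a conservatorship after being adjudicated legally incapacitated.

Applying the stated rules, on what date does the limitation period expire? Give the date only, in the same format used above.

March 23, 2008

The claim accrued on February 12, 2006, when the wrongful act occurred.
18 months from February 12, 2006 is August 12, 2007.
The period was tolled for 99 days by the written tolling agreement (June 2, 2007 to September 9, 2007), pushing the deadline to November 19, 2007.
Because the plaintiff's legal incapacity ran from October 25, 2007 to February 27, 2008, the deadline is extended by 125 days to March 23, 2008.
Although a criminal prosecution ran from July 17, 2006 to October 12, 2006, the stated rules do not make that a tolling event, so it is disregarded.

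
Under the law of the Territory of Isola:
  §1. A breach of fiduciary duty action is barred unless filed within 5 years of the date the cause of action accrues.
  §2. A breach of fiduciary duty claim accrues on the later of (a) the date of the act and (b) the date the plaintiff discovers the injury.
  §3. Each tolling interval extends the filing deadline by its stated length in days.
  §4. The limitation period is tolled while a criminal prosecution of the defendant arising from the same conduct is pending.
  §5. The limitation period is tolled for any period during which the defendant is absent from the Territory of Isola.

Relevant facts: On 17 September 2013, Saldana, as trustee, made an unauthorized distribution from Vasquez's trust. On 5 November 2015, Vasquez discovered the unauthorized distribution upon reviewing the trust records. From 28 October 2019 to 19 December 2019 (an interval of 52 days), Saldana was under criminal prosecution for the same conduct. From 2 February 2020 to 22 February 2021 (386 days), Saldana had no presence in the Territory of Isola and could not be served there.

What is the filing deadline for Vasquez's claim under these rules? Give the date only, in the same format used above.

17 January 2022

The claim accrued on 5 November 2015 — the later of the 17 September 2013 act and the 5 November 2015 discovery.
The untolled deadline — 5 years after 5 November 2015 — is 5 November 2020.
The period was tolled for 52 days by the pending criminal prosecution (28 October 2019 to 19 December 2019), pushing the deadline to 27 December 2020.
The defendant's absence from the jurisdiction from 2 February 2020 to 22 February 2021 tolled the period for 386 days, extending the deadline to 17 January 2022.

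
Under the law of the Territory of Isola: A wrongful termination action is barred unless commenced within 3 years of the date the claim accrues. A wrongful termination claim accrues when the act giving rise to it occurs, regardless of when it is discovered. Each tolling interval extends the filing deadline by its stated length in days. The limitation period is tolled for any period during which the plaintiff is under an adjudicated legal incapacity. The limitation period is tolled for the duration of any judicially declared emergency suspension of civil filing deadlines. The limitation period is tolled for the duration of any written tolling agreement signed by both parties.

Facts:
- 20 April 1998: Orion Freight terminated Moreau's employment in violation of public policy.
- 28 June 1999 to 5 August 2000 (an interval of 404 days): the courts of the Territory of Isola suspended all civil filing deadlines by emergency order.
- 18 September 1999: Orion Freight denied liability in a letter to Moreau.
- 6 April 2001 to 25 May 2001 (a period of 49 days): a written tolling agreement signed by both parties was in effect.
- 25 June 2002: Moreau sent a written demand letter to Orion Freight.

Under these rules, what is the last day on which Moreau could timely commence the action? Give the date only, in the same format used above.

17 July 2002

The limitation period began to run on 20 April 1998.
The untolled deadline — 3 years after 20 April 1998 — is 20 April 2001.
Because the emergency suspension of filing deadlines ran from 28 June 1999 to 5 August 2000, the deadline is extended by 404 days to 29 May 2002.
The written tolling agreement from 6 April 2001 to 25 May 2001 tolled the period for 49 days, extending the deadline to 17 July 2002.
The other events in the timeline have no effect on the limitation period under the stated rules.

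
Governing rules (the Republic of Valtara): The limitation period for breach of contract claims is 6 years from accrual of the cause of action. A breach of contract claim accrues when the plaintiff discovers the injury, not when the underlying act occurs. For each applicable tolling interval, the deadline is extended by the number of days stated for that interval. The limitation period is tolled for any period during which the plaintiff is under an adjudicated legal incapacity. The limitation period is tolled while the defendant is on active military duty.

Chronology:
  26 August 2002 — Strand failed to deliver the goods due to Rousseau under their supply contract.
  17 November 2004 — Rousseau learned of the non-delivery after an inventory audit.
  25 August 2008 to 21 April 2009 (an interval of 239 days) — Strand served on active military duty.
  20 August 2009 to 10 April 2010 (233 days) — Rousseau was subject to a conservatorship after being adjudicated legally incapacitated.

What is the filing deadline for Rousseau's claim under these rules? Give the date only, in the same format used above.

3 March 2012

Accrual is tied to discovery, so the period began on 17 November 2004 rather than on 26 August 2002 when the act occurred.
Adding the 6 years base period to 17 November 2004 gives a deadline of 17 November 2010, before any tolling.
Because the defendant's active military service ran from 25 August 2008 to 21 April 2009, the deadline is extended by 239 days to 14 July 2011.
The plaintiff's legal incapacity from 20 August 2009 to 10 April 2010 tolled the period for 233 days, extending the deadline to 3 March 2012.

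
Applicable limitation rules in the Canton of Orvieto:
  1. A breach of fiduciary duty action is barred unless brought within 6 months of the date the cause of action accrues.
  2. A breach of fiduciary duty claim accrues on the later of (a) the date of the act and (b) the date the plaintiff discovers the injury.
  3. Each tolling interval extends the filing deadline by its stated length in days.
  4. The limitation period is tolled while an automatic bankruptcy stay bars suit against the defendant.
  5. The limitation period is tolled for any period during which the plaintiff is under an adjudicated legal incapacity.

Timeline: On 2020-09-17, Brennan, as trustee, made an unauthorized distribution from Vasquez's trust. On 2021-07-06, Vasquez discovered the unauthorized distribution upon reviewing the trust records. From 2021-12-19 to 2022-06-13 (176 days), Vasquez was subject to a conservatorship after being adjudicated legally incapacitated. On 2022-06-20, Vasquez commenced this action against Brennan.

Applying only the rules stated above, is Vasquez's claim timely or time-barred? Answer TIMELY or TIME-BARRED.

Because discovery on 2021-07-06 post-dates the 2020-09-17 act, accrual under the later-of rule falls on 2021-07-06.
The untolled deadline — 6 months after 2021-07-06 — is 2022-01-06.
The period was tolled for 176 days by the plaintiff's legal incapacity (2021-12-19 to 2022-06-13), pushing the deadline to 2022-07-01.
Filing on 2022-06-20 beat the 2022-07-01 deadline — the action is timely.

TIMELY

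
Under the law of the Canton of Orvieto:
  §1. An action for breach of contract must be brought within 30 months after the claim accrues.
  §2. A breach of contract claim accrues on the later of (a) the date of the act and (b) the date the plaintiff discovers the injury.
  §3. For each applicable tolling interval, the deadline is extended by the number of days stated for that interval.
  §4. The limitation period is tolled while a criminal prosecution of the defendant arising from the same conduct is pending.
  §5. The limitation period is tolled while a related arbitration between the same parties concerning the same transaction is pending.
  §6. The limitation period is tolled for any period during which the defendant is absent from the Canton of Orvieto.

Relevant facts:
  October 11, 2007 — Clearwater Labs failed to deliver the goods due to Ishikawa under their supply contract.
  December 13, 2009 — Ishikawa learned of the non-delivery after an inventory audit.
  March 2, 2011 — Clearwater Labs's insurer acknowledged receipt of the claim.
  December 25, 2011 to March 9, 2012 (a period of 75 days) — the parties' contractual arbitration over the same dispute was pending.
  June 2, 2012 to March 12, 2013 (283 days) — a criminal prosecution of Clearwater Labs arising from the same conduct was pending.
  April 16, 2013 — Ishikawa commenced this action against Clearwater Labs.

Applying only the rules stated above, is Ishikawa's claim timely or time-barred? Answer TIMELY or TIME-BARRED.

TIMELY

Because discovery on December 13, 2009 post-dates the October 11, 2007 act, accrual under the later-of rule falls on December 13, 2009.
Adding the 30 months base period to December 13, 2009 gives a deadline of June 13, 2012, before any tolling.
The period was tolled for 75 days by the pending related arbitration (December 25, 2011 to March 9, 2012), pushing the deadline to August 27, 2012.
The pending criminal prosecution from June 2, 2012 to March 12, 2013 tolled the period for 283 days, extending the deadline to June 6, 2013.
The other events in the timeline have no effect on the limitation period under the stated rules.
Ishikawa filed on April 16, 2013, before the June 6, 2013 deadline, so the action is timely.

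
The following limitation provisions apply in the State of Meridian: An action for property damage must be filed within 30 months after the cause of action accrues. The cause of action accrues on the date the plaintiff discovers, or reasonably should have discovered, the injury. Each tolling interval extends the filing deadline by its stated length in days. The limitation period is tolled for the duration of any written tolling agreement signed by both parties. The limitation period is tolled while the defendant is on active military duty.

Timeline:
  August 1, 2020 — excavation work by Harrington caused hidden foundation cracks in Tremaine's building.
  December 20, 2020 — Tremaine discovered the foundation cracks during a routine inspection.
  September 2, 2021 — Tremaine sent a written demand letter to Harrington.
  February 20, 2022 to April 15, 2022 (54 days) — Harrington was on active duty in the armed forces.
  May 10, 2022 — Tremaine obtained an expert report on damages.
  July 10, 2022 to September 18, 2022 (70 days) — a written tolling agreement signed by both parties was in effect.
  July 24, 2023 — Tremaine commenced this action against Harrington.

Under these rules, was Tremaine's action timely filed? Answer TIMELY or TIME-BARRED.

Under the discovery rule, the claim accrued on December 20, 2020, when Tremaine discovered the injury — not on the August 1, 2020 date of the underlying act.
The untolled deadline — 30 months after December 20, 2020 — is June 20, 2023.
Because the defendant's active military service ran from February 20, 2022 to April 15, 2022, the deadline is extended by 54 days to August 13, 2023.
The written tolling agreement from July 10, 2022 to September 18, 2022 tolled the period for 70 days, extending the deadline to October 22, 2023.
The other events in the timeline have no effect on the limitation period under the stated rules.
The July 24, 2023 filing precedes the October 22, 2023 deadline; the claim is timely.

TIMELY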